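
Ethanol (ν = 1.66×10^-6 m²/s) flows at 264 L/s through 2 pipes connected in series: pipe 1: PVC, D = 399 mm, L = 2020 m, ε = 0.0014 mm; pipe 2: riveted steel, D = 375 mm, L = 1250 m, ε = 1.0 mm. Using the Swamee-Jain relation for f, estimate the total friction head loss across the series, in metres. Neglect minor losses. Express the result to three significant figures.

H ≈ 40.0 m

Pipe 1: V = 2.111 m/s, Re = 5.07×10^5, ε/D = 3.51×10^-6, f = 0.01311, h_1 = f(L/D)V²/2g = 15.08 m
Pipe 2: V = 2.390 m/s, Re = 5.40×10^5, ε/D = 0.00267, f = 0.02570, h_2 = f(L/D)V²/2g = 24.95 m
Series → Q common, losses add: H = Σh = 40.03 m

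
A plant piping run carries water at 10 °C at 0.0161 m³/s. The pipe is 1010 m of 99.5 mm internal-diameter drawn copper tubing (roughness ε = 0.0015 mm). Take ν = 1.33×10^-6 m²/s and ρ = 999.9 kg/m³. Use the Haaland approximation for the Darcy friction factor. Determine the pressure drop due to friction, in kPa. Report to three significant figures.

V = 4Q/(πD²) = 4·0.0161/(π·0.0995²) = 2.071 m/s
Re = VD/ν = 2.071·0.0995/1.33×10^-6 = 1.55×10^5 → turbulent
ε/D = 0.0015/99.5 = 1.51×10^-5
Haaland: f = 0.01638
h_f = f(L/D)V²/(2g) = 0.01638·(1010/0.0995)·2.071²/(2·9.81) = 36.33 m
Δp = ρg·h_f = 999.9·9.81·36.33 = 356.3 kPa

Δp ≈ 356 kPa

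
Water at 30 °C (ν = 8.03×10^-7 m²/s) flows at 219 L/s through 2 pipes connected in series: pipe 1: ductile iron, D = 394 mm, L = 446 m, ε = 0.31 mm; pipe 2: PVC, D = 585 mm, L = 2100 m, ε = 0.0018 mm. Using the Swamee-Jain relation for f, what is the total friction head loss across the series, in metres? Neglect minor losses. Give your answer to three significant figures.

H ≈ 5.09 m

Pipe 1: V = 1.796 m/s, Re = 8.81×10^5, ε/D = 7.87×10^-4, f = 0.01905, h_1 = f(L/D)V²/2g = 3.545 m
Pipe 2: V = 0.8148 m/s, Re = 5.94×10^5, ε/D = 3.08×10^-6, f = 0.01275, h_2 = f(L/D)V²/2g = 1.549 m
Series → Q common, losses add: H = Σh = 5.095 m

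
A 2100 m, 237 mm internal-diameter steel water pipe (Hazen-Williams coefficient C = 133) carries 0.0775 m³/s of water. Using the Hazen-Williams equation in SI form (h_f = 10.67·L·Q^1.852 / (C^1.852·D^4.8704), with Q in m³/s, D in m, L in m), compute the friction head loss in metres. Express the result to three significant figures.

h_f ≈ 25.4 m

h_f = 10.67·2100·0.0775^1.852 / (133^1.852·0.237^4.8704) = 25.42 m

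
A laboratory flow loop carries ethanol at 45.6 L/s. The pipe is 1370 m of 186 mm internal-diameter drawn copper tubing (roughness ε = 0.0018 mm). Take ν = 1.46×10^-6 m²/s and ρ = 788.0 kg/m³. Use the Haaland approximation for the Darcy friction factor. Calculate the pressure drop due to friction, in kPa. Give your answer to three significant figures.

V = 4Q/(πD²) = 4·0.0456/(π·0.186²) = 1.678 m/s
Re = VD/ν = 1.678·0.186/1.46×10^-6 = 2.14×10^5 → turbulent
ε/D = 0.0018/186 = 9.68×10^-6
Haaland: f = 0.01536
h_f = f(L/D)V²/(2g) = 0.01536·(1370/0.186)·1.678²/(2·9.81) = 16.24 m
Δp = ρg·h_f = 788.0·9.81·16.24 = 125.5 kPa

Δp ≈ 126 kPa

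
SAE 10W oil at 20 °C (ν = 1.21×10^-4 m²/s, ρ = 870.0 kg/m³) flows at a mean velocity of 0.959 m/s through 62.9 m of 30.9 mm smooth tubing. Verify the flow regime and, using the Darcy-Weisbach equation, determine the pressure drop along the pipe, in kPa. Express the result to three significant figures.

Re = VD/ν = 0.959·0.03090/1.21×10^-4 = 245 → laminar (Re < 2300)
f = 64/Re = 0.2613
h_f = f(L/D)V²/(2g) = 0.2613·(62.9/0.03090)·0.959²/(2·9.81) = 24.94 m
Δp = ρg·h_f = 870.0·9.81·24.94 = 212.8 kPa

Δp ≈ 213 kPa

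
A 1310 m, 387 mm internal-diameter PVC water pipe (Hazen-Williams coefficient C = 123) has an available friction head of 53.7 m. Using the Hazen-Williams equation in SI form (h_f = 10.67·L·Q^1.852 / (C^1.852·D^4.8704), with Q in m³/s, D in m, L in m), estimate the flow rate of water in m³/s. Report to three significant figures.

Q ≈ 0.503 m³/s

Rearranging: Q = [h_f·C^1.852·D^4.8704 / (10.67·L)]^(1/1.852)
Q = [53.7·123^1.852·0.387^4.8704 / (10.67·1310)]^0.540 = 0.5028 m³/s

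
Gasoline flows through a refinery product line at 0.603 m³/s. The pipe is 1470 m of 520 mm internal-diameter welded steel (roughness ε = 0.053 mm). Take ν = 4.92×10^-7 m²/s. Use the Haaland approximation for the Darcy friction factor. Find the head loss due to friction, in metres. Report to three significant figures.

V = 4Q/(πD²) = 4·0.603/(π·0.520²) = 2.839 m/s
Re = VD/ν = 2.839·0.520/4.92×10^-7 = 3.00×10^6 → turbulent
ε/D = 0.053/520 = 1.02×10^-4
Haaland: f = 0.01255
h_f = f(L/D)V²/(2g) = 0.01255·(1470/0.520)·2.839²/(2·9.81) = 14.58 m

h_f ≈ 14.6 m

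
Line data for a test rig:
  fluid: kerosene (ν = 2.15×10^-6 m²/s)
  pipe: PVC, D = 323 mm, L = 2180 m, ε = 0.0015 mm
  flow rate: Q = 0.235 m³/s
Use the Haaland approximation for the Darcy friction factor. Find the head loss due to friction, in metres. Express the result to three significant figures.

V = 4Q/(πD²) = 4·0.235/(π·0.323²) = 2.868 m/s
Re = VD/ν = 2.868·0.323/2.15×10^-6 = 4.31×10^5 → turbulent
ε/D = 0.0015/323 = 4.64×10^-6
Haaland: f = 0.01346
h_f = f(L/D)V²/(2g) = 0.01346·(2180/0.323)·2.868²/(2·9.81) = 38.09 m

h_f ≈ 38.1 m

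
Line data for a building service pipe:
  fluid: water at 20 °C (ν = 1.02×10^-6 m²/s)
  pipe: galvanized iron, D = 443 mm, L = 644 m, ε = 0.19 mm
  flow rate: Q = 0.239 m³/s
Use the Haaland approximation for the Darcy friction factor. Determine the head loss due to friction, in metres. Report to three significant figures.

h_f ≈ 3.01 m

V = 4Q/(πD²) = 4·0.239/(π·0.443²) = 1.551 m/s
Re = VD/ν = 1.551·0.443/1.02×10^-6 = 6.73×10^5 → turbulent
ε/D = 0.19/443 = 4.29×10^-4
Haaland: f = 0.01688
h_f = f(L/D)V²/(2g) = 0.01688·(644/0.443)·1.551²/(2·9.81) = 3.008 m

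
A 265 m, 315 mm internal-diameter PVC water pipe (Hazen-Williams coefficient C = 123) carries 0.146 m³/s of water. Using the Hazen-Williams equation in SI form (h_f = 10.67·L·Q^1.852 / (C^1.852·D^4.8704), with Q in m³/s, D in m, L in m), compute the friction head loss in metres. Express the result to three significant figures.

h_f ≈ 3.00 m

h_f = 10.67·265·0.146^1.852 / (123^1.852·0.315^4.8704) = 2.997 m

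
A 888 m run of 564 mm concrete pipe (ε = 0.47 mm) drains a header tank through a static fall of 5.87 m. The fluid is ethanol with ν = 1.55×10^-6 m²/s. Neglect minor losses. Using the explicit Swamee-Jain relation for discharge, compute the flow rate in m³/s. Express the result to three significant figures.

Q ≈ 0.487 m³/s

Swamee-Jain (Type II): Q = -0.965·√(gD⁵h_f/L)·ln[ε/(3.7D) + √(3.17ν²L/(gD³h_f))]
√(gD⁵h_f/L) = √(9.81·0.564⁵·5.87/888) = 0.06083
ε/(3.7D) = 2.25×10^-4; √(3.17ν²L/(gD³h_f)) = 2.56×10^-5
Q = -0.965·0.06083·ln(2.508×10^-4) = 0.4867 m³/s
Check: V = 1.95 m/s, Re = 7.09×10^5, f = 0.01939, h_f = 5.90 m ≈ 5.87 m ✓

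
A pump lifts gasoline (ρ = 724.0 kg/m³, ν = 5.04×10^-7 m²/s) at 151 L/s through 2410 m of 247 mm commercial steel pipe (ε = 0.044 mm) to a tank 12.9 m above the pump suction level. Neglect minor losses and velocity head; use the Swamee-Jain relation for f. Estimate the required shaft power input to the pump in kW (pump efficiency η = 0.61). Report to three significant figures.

V = 4Q/(πD²) = 3.151 m/s; Re = 1.54×10^6; ε/D = 1.78×10^-4; f = 0.01420
h_f = f(L/D)V²/2g = 70.11 m
Total head H = z + h_f = 12.9 + 70.11 = 83.01 m
P_hyd = ρgQH = 724.0·9.81·0.151·83.01 = 89.02 kW
P_shaft = P_hyd/η = 89.02/0.61 = 145.9 kW

P_shaft ≈ 146 kW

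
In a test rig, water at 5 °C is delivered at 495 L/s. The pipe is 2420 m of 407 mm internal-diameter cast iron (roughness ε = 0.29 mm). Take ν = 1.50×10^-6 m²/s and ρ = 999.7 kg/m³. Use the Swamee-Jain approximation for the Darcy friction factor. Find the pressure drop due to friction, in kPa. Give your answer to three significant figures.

Δp ≈ 799 kPa

V = 4Q/(πD²) = 4·0.495/(π·0.407²) = 3.805 m/s
Re = VD/ν = 3.805·0.407/1.50×10^-6 = 1.03×10^6 → turbulent
ε/D = 0.29/407 = 7.13×10^-4
Swamee-Jain: f = 0.01858
h_f = f(L/D)V²/(2g) = 0.01858·(2420/0.407)·3.805²/(2·9.81) = 81.52 m
Δp = ρg·h_f = 999.7·9.81·81.52 = 799.5 kPa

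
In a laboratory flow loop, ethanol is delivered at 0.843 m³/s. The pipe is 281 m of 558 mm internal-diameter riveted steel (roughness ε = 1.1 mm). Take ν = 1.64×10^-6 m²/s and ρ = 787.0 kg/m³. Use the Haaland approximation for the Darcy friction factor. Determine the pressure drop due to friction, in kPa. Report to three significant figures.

V = 4Q/(πD²) = 4·0.843/(π·0.558²) = 3.447 m/s
Re = VD/ν = 3.447·0.558/1.64×10^-6 = 1.17×10^6 → turbulent
ε/D = 1.1/558 = 0.00197
Haaland: f = 0.02352
h_f = f(L/D)V²/(2g) = 0.02352·(281/0.558)·3.447²/(2·9.81) = 7.173 m
Δp = ρg·h_f = 787.0·9.81·7.173 = 55.38 kPa

Δp ≈ 55.4 kPa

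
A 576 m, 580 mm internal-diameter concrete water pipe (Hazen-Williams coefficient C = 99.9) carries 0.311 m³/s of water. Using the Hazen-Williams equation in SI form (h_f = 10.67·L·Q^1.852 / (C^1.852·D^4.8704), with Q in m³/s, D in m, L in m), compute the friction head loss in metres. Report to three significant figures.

h_f = 10.67·576·0.311^1.852 / (99.9^1.852·0.580^4.8704) = 1.987 m

h_f ≈ 1.99 m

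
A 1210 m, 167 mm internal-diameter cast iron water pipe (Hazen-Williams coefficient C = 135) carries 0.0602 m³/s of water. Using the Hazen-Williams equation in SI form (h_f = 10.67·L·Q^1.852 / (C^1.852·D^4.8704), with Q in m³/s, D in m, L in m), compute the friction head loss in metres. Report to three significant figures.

h_f = 10.67·1210·0.0602^1.852 / (135^1.852·0.167^4.8704) = 49.10 m

h_f ≈ 49.1 m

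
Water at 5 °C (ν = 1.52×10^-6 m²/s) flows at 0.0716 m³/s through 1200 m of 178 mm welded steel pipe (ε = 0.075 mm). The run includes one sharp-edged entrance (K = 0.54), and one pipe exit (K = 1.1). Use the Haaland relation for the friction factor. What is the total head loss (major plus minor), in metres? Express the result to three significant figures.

H_L ≈ 50.4 m

V = 4Q/(πD²) = 2.877 m/s; V²/2g = 0.4220 m
Re = 3.37×10^5, ε/D = 4.21×10^-4 → f = 0.01746 (Haaland)
Major: h_f = f(L/D)·V²/2g = 0.01746·6742·0.4220 = 49.66 m
Minor: ΣK = 1.64; h_m = ΣK·V²/2g = 0.6920 m
Total H_L = 49.66 + 0.6920 = 50.35 m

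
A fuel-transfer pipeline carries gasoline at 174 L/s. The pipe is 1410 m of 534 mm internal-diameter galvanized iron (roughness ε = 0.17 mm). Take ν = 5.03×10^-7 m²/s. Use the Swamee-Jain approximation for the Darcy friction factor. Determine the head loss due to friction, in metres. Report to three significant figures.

V = 4Q/(πD²) = 4·0.174/(π·0.534²) = 0.7769 m/s
Re = VD/ν = 0.7769·0.534/5.03×10^-7 = 8.25×10^5 → turbulent
ε/D = 0.17/534 = 3.18×10^-4
Swamee-Jain: f = 0.01605
h_f = f(L/D)V²/(2g) = 0.01605·(1410/0.534)·0.7769²/(2·9.81) = 1.304 m

h_f ≈ 1.30 m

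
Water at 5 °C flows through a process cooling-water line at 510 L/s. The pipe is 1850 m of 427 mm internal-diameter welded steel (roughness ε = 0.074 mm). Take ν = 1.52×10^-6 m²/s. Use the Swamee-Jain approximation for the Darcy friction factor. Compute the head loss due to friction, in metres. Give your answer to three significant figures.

h_f ≈ 40.5 m

V = 4Q/(πD²) = 4·0.510/(π·0.427²) = 3.561 m/s
Re = VD/ν = 3.561·0.427/1.52×10^-6 = 1.00×10^6 → turbulent
ε/D = 0.074/427 = 1.73×10^-4
Swamee-Jain: f = 0.01447
h_f = f(L/D)V²/(2g) = 0.01447·(1850/0.427)·3.561²/(2·9.81) = 40.52 m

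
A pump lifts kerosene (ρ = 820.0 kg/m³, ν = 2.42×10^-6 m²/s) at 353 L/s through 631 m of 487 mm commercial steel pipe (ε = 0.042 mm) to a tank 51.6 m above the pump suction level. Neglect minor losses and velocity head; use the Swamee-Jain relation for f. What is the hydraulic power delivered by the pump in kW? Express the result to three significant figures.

V = 4Q/(πD²) = 1.895 m/s; Re = 3.81×10^5; ε/D = 8.62×10^-5; f = 0.01480
h_f = f(L/D)V²/2g = 3.511 m
Total head H = z + h_f = 51.6 + 3.511 = 55.11 m
P_hyd = ρgQH = 820.0·9.81·0.353·55.11 = 156.5 kW

P_hyd ≈ 156 kW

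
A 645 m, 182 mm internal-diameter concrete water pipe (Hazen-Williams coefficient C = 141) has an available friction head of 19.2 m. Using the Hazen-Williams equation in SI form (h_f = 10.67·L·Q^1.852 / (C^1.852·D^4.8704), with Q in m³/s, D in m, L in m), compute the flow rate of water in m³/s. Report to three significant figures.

Rearranging: Q = [h_f·C^1.852·D^4.8704 / (10.67·L)]^(1/1.852)
Q = [19.2·141^1.852·0.182^4.8704 / (10.67·645)]^0.540 = 0.06669 m³/s

Q ≈ 0.0667 m³/s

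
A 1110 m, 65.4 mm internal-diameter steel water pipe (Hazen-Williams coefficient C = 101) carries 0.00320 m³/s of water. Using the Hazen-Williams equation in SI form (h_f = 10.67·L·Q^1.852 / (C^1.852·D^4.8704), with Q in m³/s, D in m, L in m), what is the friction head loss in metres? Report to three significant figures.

h_f ≈ 32.3 m

h_f = 10.67·1110·0.00320^1.852 / (101^1.852·0.0654^4.8704) = 32.33 m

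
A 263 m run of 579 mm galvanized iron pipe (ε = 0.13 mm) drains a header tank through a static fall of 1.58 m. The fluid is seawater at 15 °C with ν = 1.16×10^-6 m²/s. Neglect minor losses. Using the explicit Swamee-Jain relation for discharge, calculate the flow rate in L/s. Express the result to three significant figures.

Q ≈ 564 L/s

Swamee-Jain (Type II): Q = -0.965·√(gD⁵h_f/L)·ln[ε/(3.7D) + √(3.17ν²L/(gD³h_f))]
√(gD⁵h_f/L) = √(9.81·0.579⁵·1.58/263) = 0.06193
ε/(3.7D) = 6.07×10^-5; √(3.17ν²L/(gD³h_f)) = 1.93×10^-5
Q = -0.965·0.06193·ln(7.999×10^-5) = 0.5637 m³/s
Check: V = 2.14 m/s, Re = 1.07×10^6, f = 0.01498, h_f = 1.59 m ≈ 1.58 m ✓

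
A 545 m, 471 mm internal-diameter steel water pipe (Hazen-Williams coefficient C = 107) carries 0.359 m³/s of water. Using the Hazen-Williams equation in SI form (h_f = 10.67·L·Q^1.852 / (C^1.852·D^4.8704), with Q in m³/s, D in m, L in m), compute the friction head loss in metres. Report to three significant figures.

h_f ≈ 5.95 m

h_f = 10.67·545·0.359^1.852 / (107^1.852·0.471^4.8704) = 5.952 m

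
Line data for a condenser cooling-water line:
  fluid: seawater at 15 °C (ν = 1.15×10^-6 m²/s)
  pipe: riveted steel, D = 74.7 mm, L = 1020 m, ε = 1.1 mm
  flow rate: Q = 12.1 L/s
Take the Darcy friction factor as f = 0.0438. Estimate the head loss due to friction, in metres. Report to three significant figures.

h_f ≈ 232 m

V = 4Q/(πD²) = 4·0.0121/(π·0.0747²) = 2.761 m/s
h_f = f(L/D)V²/(2g) = 0.04380·(1020/0.0747)·2.761²/(2·9.81) = 232.4 m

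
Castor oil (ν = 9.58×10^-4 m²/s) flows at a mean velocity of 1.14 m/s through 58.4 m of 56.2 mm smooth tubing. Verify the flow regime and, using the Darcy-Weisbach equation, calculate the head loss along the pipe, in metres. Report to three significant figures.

h_f ≈ 65.9 m

Re = VD/ν = 1.14·0.05620/9.58×10^-4 = 66.9 → laminar (Re < 2300)
f = 64/Re = 0.9570
h_f = f(L/D)V²/(2g) = 0.9570·(58.4/0.05620)·1.14²/(2·9.81) = 65.87 m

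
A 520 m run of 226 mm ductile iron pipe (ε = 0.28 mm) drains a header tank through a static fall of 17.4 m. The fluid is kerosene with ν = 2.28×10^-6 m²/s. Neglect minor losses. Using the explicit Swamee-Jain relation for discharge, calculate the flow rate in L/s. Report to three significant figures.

Swamee-Jain (Type II): Q = -0.965·√(gD⁵h_f/L)·ln[ε/(3.7D) + √(3.17ν²L/(gD³h_f))]
√(gD⁵h_f/L) = √(9.81·0.226⁵·17.4/520) = 0.01391
ε/(3.7D) = 3.35×10^-4; √(3.17ν²L/(gD³h_f)) = 6.59×10^-5
Q = -0.965·0.01391·ln(4.008×10^-4) = 0.1050 m³/s
Check: V = 2.62 m/s, Re = 2.59×10^5, f = 0.02181, h_f = 17.5 m ≈ 17.4 m ✓

Q ≈ 105 L/s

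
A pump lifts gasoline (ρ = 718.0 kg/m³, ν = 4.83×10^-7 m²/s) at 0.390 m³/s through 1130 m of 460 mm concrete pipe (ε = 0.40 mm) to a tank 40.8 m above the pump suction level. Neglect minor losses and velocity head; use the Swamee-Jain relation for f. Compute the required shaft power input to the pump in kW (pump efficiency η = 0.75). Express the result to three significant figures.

V = 4Q/(πD²) = 2.347 m/s; Re = 2.23×10^6; ε/D = 8.70×10^-4; f = 0.01920
h_f = f(L/D)V²/2g = 13.24 m
Total head H = z + h_f = 40.8 + 13.24 = 54.04 m
P_hyd = ρgQH = 718.0·9.81·0.390·54.04 = 148.4 kW
P_shaft = P_hyd/η = 148.4/0.75 = 197.9 kW

P_shaft ≈ 198 kW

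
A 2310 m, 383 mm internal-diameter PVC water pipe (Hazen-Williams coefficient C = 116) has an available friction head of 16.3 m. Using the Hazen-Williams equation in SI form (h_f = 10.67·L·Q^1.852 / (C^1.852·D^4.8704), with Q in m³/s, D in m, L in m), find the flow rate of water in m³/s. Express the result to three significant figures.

Q ≈ 0.178 m³/s

Rearranging: Q = [h_f·C^1.852·D^4.8704 / (10.67·L)]^(1/1.852)
Q = [16.3·116^1.852·0.383^4.8704 / (10.67·2310)]^0.540 = 0.1784 m³/s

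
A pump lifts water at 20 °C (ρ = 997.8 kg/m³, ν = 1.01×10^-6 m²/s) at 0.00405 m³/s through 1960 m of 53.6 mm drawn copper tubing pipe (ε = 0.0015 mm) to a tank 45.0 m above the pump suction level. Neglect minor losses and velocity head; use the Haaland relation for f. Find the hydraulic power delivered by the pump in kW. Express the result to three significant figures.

P_hyd ≈ 6.10 kW

V = 4Q/(πD²) = 1.795 m/s; Re = 9.53×10^4; ε/D = 2.80×10^-5; f = 0.01811
h_f = f(L/D)V²/2g = 108.8 m
Total head H = z + h_f = 45.0 + 108.8 = 153.8 m
P_hyd = ρgQH = 997.8·9.81·0.00405·153.8 = 6.096 kW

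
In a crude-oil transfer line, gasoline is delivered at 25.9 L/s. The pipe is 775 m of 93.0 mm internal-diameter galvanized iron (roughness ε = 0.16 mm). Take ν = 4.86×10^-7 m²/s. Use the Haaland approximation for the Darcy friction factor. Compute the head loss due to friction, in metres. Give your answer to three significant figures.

h_f ≈ 141 m

V = 4Q/(πD²) = 4·0.0259/(π·0.0930²) = 3.813 m/s
Re = VD/ν = 3.813·0.0930/4.86×10^-7 = 7.30×10^5 → turbulent
ε/D = 0.16/93.0 = 0.00172
Haaland: f = 0.02280
h_f = f(L/D)V²/(2g) = 0.02280·(775/0.0930)·3.813²/(2·9.81) = 140.8 m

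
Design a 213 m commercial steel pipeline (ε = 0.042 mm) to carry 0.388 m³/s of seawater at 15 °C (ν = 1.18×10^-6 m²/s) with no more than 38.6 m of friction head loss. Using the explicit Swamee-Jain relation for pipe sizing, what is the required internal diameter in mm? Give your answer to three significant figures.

Swamee-Jain (Type III): D = 0.66·[ε^1.25·(LQ²/(gh_f))^4.75 + ν·Q^9.4·(L/(gh_f))^5.2]^0.04
LQ²/(gh_f) = 0.08468; L/(gh_f) = 0.5625
Term 1 = ε^1.25·(…)^4.75 = 2.73×10^-11; Term 2 = ν·Q^9.4·(…)^5.2 = 8.08×10^-12
D = 0.66·(2.73×10^-11 + 8.08×10^-12)^0.04 = 0.2521 m = 252 mm
Check: V = 7.78 m/s, Re = 1.66×10^6, f = 0.01400, h_f = 36.5 m ≈ 38.6 m ✓

D ≈ 252 mm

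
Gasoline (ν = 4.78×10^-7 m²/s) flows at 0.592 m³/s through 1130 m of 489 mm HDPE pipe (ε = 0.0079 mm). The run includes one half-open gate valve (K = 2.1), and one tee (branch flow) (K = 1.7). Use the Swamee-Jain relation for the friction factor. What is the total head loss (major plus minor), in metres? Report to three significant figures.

H_L ≈ 14.1 m

V = 4Q/(πD²) = 3.152 m/s; V²/2g = 0.5064 m
Re = 3.22×10^6, ε/D = 1.62×10^-5 → f = 0.01037 (Swamee-Jain)
Major: h_f = f(L/D)·V²/2g = 0.01037·2311·0.5064 = 12.14 m
Minor: ΣK = 3.80; h_m = ΣK·V²/2g = 1.924 m
Total H_L = 12.14 + 1.924 = 14.07 m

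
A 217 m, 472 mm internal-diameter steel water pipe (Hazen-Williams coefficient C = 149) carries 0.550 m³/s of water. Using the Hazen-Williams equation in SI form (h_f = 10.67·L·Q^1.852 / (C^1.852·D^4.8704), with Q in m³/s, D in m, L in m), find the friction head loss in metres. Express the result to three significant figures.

h_f ≈ 2.80 m

h_f = 10.67·217·0.550^1.852 / (149^1.852·0.472^4.8704) = 2.799 m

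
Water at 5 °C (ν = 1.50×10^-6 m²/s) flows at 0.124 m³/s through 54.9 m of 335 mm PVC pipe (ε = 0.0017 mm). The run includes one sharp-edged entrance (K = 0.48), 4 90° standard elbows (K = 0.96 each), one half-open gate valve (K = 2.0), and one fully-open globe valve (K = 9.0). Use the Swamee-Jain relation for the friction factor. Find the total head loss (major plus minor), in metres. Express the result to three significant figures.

H_L ≈ 1.78 m

V = 4Q/(πD²) = 1.407 m/s; V²/2g = 0.1009 m
Re = 3.14×10^5, ε/D = 5.07×10^-6 → f = 0.01431 (Swamee-Jain)
Major: h_f = f(L/D)·V²/2g = 0.01431·163.9·0.1009 = 0.2366 m
Minor: ΣK = 15.3; h_m = ΣK·V²/2g = 1.545 m
Total H_L = 0.2366 + 1.545 = 1.782 m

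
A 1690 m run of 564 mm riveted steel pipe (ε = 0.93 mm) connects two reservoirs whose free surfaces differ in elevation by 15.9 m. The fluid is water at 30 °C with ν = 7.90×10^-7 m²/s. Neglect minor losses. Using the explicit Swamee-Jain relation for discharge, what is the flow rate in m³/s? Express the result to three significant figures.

Q ≈ 0.539 m³/s

Swamee-Jain (Type II): Q = -0.965·√(gD⁵h_f/L)·ln[ε/(3.7D) + √(3.17ν²L/(gD³h_f))]
√(gD⁵h_f/L) = √(9.81·0.564⁵·15.9/1690) = 0.07258
ε/(3.7D) = 4.46×10^-4; √(3.17ν²L/(gD³h_f)) = 1.09×10^-5
Q = -0.965·0.07258·ln(4.566×10^-4) = 0.5387 m³/s
Check: V = 2.16 m/s, Re = 1.54×10^6, f = 0.02246, h_f = 15.9 m ≈ 15.9 m ✓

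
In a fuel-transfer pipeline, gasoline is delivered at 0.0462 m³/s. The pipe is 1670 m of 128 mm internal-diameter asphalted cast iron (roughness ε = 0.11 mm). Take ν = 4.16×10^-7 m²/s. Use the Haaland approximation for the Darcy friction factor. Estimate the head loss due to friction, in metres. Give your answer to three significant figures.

V = 4Q/(πD²) = 4·0.0462/(π·0.128²) = 3.590 m/s
Re = VD/ν = 3.590·0.128/4.16×10^-7 = 1.10×10^6 → turbulent
ε/D = 0.11/128 = 8.59×10^-4
Haaland: f = 0.01924
h_f = f(L/D)V²/(2g) = 0.01924·(1670/0.128)·3.590²/(2·9.81) = 164.9 m

h_f ≈ 165 m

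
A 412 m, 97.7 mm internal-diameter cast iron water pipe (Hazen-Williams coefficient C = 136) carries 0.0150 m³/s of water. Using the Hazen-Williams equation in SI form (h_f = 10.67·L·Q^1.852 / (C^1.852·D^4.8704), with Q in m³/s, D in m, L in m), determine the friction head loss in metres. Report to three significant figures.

h_f = 10.67·412·0.0150^1.852 / (136^1.852·0.0977^4.8704) = 17.12 m

h_f ≈ 17.1 m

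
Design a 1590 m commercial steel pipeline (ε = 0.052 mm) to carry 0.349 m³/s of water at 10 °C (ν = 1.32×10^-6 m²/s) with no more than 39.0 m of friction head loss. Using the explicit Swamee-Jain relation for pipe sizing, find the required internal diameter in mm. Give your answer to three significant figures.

Swamee-Jain (Type III): D = 0.66·[ε^1.25·(LQ²/(gh_f))^4.75 + ν·Q^9.4·(L/(gh_f))^5.2]^0.04
LQ²/(gh_f) = 0.5062; L/(gh_f) = 4.156
Term 1 = ε^1.25·(…)^4.75 = 1.74×10^-7; Term 2 = ν·Q^9.4·(…)^5.2 = 1.10×10^-7
D = 0.66·(1.74×10^-7 + 1.10×10^-7)^0.04 = 0.3611 m = 361 mm
Check: V = 3.41 m/s, Re = 9.32×10^5, f = 0.01418, h_f = 36.9 m ≈ 39.0 m ✓

D ≈ 361 mm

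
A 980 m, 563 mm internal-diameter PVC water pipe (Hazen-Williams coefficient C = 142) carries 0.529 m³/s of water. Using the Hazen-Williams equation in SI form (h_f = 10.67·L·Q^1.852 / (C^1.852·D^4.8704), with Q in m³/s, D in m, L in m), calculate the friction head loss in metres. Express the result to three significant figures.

h_f = 10.67·980·0.529^1.852 / (142^1.852·0.563^4.8704) = 5.449 m

h_f ≈ 5.45 m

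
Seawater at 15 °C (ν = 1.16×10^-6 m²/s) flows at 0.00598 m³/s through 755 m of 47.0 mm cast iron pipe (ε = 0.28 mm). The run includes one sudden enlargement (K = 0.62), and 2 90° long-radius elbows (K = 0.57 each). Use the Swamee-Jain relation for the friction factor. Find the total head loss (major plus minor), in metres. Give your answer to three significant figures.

H_L ≈ 321 m

V = 4Q/(πD²) = 3.447 m/s; V²/2g = 0.6055 m
Re = 1.40×10^5, ε/D = 0.00596 → f = 0.03286 (Swamee-Jain)
Major: h_f = f(L/D)·V²/2g = 0.03286·16064·0.6055 = 319.6 m
Minor: ΣK = 1.76; h_m = ΣK·V²/2g = 1.066 m
Total H_L = 319.6 + 1.066 = 320.7 m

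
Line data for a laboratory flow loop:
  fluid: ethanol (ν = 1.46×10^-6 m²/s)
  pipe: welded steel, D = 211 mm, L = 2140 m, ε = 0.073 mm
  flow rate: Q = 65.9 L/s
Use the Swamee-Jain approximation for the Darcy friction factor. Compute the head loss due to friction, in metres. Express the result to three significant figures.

V = 4Q/(πD²) = 4·0.0659/(π·0.211²) = 1.885 m/s
Re = VD/ν = 1.885·0.211/1.46×10^-6 = 2.72×10^5 → turbulent
ε/D = 0.073/211 = 3.46×10^-4
Swamee-Jain: f = 0.01753
h_f = f(L/D)V²/(2g) = 0.01753·(2140/0.211)·1.885²/(2·9.81) = 32.18 m

h_f ≈ 32.2 m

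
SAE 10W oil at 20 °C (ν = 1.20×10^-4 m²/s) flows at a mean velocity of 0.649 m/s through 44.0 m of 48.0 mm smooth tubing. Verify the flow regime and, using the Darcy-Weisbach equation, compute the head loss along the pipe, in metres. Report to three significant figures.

Re = VD/ν = 0.649·0.04800/1.20×10^-4 = 260 → laminar (Re < 2300)
f = 64/Re = 0.2465
h_f = f(L/D)V²/(2g) = 0.2465·(44.0/0.04800)·0.649²/(2·9.81) = 4.852 m

h_f ≈ 4.85 m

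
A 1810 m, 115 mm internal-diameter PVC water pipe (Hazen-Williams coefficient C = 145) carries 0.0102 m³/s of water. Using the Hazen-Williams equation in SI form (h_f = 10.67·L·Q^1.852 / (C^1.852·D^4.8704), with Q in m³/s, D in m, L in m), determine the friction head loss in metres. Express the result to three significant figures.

h_f ≈ 14.8 m

h_f = 10.67·1810·0.0102^1.852 / (145^1.852·0.115^4.8704) = 14.78 m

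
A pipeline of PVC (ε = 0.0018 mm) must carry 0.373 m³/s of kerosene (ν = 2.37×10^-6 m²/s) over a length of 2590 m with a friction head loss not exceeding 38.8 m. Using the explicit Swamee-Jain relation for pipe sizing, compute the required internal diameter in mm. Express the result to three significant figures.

Swamee-Jain (Type III): D = 0.66·[ε^1.25·(LQ²/(gh_f))^4.75 + ν·Q^9.4·(L/(gh_f))^5.2]^0.04
LQ²/(gh_f) = 0.9467; L/(gh_f) = 6.805
Term 1 = ε^1.25·(…)^4.75 = 5.08×10^-8; Term 2 = ν·Q^9.4·(…)^5.2 = 4.78×10^-6
D = 0.66·(5.08×10^-8 + 4.78×10^-6)^0.04 = 0.4045 m = 404 mm
Check: V = 2.90 m/s, Re = 4.95×10^5, f = 0.01318, h_f = 36.3 m ≈ 38.8 m ✓

D ≈ 404 mm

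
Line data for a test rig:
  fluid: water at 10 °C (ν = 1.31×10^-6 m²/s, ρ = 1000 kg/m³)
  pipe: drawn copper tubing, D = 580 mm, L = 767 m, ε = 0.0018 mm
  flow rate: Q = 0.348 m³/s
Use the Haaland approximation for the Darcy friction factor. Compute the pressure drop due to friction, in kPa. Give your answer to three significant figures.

V = 4Q/(πD²) = 4·0.348/(π·0.580²) = 1.317 m/s
Re = VD/ν = 1.317·0.580/1.31×10^-6 = 5.83×10^5 → turbulent
ε/D = 0.0018/580 = 3.10×10^-6
Haaland: f = 0.01275
h_f = f(L/D)V²/(2g) = 0.01275·(767/0.580)·1.317²/(2·9.81) = 1.491 m
Δp = ρg·h_f = 1000·9.81·1.491 = 14.62 kPa

Δp ≈ 14.6 kPa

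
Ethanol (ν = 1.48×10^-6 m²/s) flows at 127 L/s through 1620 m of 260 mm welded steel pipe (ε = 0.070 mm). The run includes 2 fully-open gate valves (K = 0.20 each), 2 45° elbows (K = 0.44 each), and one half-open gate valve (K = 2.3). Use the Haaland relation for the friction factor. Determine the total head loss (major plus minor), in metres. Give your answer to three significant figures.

H_L ≈ 30.3 m

V = 4Q/(πD²) = 2.392 m/s; V²/2g = 0.2916 m
Re = 4.20×10^5, ε/D = 2.69×10^-4 → f = 0.01611 (Haaland)
Major: h_f = f(L/D)·V²/2g = 0.01611·6231·0.2916 = 29.27 m
Minor: ΣK = 3.58; h_m = ΣK·V²/2g = 1.044 m
Total H_L = 29.27 + 1.044 = 30.31 m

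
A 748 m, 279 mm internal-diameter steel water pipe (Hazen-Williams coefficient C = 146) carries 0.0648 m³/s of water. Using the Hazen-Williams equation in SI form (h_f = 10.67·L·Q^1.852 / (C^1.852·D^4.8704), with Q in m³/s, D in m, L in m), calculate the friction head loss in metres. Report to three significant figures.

h_f ≈ 2.47 m

h_f = 10.67·748·0.0648^1.852 / (146^1.852·0.279^4.8704) = 2.471 m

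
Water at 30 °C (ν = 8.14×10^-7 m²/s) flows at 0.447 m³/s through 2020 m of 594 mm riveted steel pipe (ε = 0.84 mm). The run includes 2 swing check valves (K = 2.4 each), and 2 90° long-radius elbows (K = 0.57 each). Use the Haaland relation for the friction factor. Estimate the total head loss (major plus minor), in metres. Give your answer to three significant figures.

V = 4Q/(πD²) = 1.613 m/s; V²/2g = 0.1326 m
Re = 1.18×10^6, ε/D = 0.00141 → f = 0.02162 (Haaland)
Major: h_f = f(L/D)·V²/2g = 0.02162·3401·0.1326 = 9.751 m
Minor: ΣK = 5.94; h_m = ΣK·V²/2g = 0.7877 m
Total H_L = 9.751 + 0.7877 = 10.54 m

H_L ≈ 10.5 m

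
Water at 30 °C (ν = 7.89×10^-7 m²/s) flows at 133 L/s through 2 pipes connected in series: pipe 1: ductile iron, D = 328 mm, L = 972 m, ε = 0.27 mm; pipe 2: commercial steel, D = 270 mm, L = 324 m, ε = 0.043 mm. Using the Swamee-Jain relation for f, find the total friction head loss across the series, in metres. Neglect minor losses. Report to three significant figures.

Pipe 1: V = 1.574 m/s, Re = 6.54×10^5, ε/D = 8.23×10^-4, f = 0.01938, h_1 = f(L/D)V²/2g = 7.251 m
Pipe 2: V = 2.323 m/s, Re = 7.95×10^5, ε/D = 1.59×10^-4, f = 0.01453, h_2 = f(L/D)V²/2g = 4.796 m
Series → Q common, losses add: H = Σh = 12.05 m

H ≈ 12.0 m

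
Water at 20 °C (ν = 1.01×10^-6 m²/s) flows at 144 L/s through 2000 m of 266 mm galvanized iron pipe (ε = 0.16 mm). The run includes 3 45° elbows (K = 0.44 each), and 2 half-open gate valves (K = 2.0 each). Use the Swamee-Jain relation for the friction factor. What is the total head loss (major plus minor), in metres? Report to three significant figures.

H_L ≈ 48.5 m

V = 4Q/(πD²) = 2.591 m/s; V²/2g = 0.3422 m
Re = 6.82×10^5, ε/D = 6.02×10^-4 → f = 0.01816 (Swamee-Jain)
Major: h_f = f(L/D)·V²/2g = 0.01816·7519·0.3422 = 46.73 m
Minor: ΣK = 5.32; h_m = ΣK·V²/2g = 1.821 m
Total H_L = 46.73 + 1.821 = 48.55 m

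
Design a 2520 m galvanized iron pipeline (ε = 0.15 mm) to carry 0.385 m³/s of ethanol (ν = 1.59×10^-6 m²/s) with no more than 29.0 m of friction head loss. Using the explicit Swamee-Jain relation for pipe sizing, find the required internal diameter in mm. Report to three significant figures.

D ≈ 452 mm

Swamee-Jain (Type III): D = 0.66·[ε^1.25·(LQ²/(gh_f))^4.75 + ν·Q^9.4·(L/(gh_f))^5.2]^0.04
LQ²/(gh_f) = 1.313; L/(gh_f) = 8.858
Term 1 = ε^1.25·(…)^4.75 = 6.05×10^-5; Term 2 = ν·Q^9.4·(…)^5.2 = 1.70×10^-5
D = 0.66·(6.05×10^-5 + 1.70×10^-5)^0.04 = 0.4520 m = 452 mm
Check: V = 2.40 m/s, Re = 6.82×10^5, f = 0.01632, h_f = 26.7 m ≈ 29.0 m ✓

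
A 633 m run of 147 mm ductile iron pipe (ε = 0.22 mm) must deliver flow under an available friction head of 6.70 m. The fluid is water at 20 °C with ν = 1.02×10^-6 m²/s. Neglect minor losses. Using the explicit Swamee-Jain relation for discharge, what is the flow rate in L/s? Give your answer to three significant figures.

Q ≈ 19.6 L/s

Swamee-Jain (Type II): Q = -0.965·√(gD⁵h_f/L)·ln[ε/(3.7D) + √(3.17ν²L/(gD³h_f))]
√(gD⁵h_f/L) = √(9.81·0.147⁵·6.70/633) = 0.002670
ε/(3.7D) = 4.04×10^-4; √(3.17ν²L/(gD³h_f)) = 1.00×10^-4
Q = -0.965·0.002670·ln(5.045×10^-4) = 0.01956 m³/s
Check: V = 1.15 m/s, Re = 1.66×10^5, f = 0.02317, h_f = 6.76 m ≈ 6.70 m ✓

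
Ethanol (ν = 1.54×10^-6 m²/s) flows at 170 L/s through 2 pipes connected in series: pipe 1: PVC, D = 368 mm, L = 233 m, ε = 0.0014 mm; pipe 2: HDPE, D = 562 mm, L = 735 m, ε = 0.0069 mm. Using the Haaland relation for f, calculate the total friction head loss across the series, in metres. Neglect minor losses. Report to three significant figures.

Pipe 1: V = 1.598 m/s, Re = 3.82×10^5, ε/D = 3.80×10^-6, f = 0.01375, h_1 = f(L/D)V²/2g = 1.134 m
Pipe 2: V = 0.6853 m/s, Re = 2.50×10^5, ε/D = 1.23×10^-5, f = 0.01493, h_2 = f(L/D)V²/2g = 0.4675 m
Series → Q common, losses add: H = Σh = 1.601 m

H ≈ 1.60 m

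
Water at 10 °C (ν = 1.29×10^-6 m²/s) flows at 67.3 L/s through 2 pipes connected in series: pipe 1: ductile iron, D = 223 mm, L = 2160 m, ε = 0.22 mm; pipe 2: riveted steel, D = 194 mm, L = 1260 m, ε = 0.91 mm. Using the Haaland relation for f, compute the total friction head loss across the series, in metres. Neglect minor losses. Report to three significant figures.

H ≈ 81.7 m

Pipe 1: V = 1.723 m/s, Re = 2.98×10^5, ε/D = 9.87×10^-4, f = 0.02047, h_1 = f(L/D)V²/2g = 30.01 m
Pipe 2: V = 2.277 m/s, Re = 3.42×10^5, ε/D = 0.00469, f = 0.03011, h_2 = f(L/D)V²/2g = 51.67 m
Series → Q common, losses add: H = Σh = 81.68 m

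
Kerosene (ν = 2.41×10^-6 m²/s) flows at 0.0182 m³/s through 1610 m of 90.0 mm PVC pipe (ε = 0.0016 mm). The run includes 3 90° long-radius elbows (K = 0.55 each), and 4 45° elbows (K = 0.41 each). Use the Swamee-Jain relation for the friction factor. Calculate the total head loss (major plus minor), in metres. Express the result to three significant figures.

V = 4Q/(πD²) = 2.861 m/s; V²/2g = 0.4172 m
Re = 1.07×10^5, ε/D = 1.78×10^-5 → f = 0.01773 (Swamee-Jain)
Major: h_f = f(L/D)·V²/2g = 0.01773·17889·0.4172 = 132.3 m
Minor: ΣK = 3.29; h_m = ΣK·V²/2g = 1.372 m
Total H_L = 132.3 + 1.372 = 133.7 m

H_L ≈ 134 m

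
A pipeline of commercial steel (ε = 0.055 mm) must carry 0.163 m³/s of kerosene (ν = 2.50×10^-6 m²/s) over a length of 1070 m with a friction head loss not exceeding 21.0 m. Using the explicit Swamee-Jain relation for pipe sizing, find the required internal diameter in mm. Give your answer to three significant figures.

Swamee-Jain (Type III): D = 0.66·[ε^1.25·(LQ²/(gh_f))^4.75 + ν·Q^9.4·(L/(gh_f))^5.2]^0.04
LQ²/(gh_f) = 0.1380; L/(gh_f) = 5.194
Term 1 = ε^1.25·(…)^4.75 = 3.89×10^-10; Term 2 = ν·Q^9.4·(…)^5.2 = 5.17×10^-10
D = 0.66·(3.89×10^-10 + 5.17×10^-10)^0.04 = 0.2870 m = 287 mm
Check: V = 2.52 m/s, Re = 2.89×10^5, f = 0.01631, h_f = 19.7 m ≈ 21.0 m ✓

D ≈ 287 mm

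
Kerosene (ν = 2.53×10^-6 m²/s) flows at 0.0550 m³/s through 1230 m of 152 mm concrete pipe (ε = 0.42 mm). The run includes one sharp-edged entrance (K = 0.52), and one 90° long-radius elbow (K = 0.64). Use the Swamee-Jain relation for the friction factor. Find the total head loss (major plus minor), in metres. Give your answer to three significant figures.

V = 4Q/(πD²) = 3.031 m/s; V²/2g = 0.4682 m
Re = 1.82×10^5, ε/D = 0.00276 → f = 0.02654 (Swamee-Jain)
Major: h_f = f(L/D)·V²/2g = 0.02654·8092·0.4682 = 100.6 m
Minor: ΣK = 1.16; h_m = ΣK·V²/2g = 0.5432 m
Total H_L = 100.6 + 0.5432 = 101.1 m

H_L ≈ 101 m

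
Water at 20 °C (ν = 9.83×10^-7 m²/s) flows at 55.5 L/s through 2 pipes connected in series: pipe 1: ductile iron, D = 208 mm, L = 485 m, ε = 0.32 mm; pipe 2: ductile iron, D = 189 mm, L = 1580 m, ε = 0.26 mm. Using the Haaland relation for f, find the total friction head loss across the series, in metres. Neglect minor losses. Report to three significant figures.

H ≈ 43.5 m

Pipe 1: V = 1.633 m/s, Re = 3.46×10^5, ε/D = 0.00154, f = 0.02247, h_1 = f(L/D)V²/2g = 7.123 m
Pipe 2: V = 1.978 m/s, Re = 3.80×10^5, ε/D = 0.00138, f = 0.02184, h_2 = f(L/D)V²/2g = 36.42 m
Series → Q common, losses add: H = Σh = 43.54 m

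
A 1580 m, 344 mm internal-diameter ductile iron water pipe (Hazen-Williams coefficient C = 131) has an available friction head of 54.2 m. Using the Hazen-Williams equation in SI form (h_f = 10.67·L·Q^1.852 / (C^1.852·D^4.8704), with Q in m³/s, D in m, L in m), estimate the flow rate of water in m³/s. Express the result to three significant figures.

Q ≈ 0.357 m³/s

Rearranging: Q = [h_f·C^1.852·D^4.8704 / (10.67·L)]^(1/1.852)
Q = [54.2·131^1.852·0.344^4.8704 / (10.67·1580)]^0.540 = 0.3569 m³/s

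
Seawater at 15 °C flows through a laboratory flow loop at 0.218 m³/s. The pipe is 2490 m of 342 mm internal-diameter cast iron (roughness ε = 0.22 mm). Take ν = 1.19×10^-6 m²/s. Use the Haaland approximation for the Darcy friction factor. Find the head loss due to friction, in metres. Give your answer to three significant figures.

h_f ≈ 38.1 m

V = 4Q/(πD²) = 4·0.218/(π·0.342²) = 2.373 m/s
Re = VD/ν = 2.373·0.342/1.19×10^-6 = 6.82×10^5 → turbulent
ε/D = 0.22/342 = 6.43×10^-4
Haaland: f = 0.01825
h_f = f(L/D)V²/(2g) = 0.01825·(2490/0.342)·2.373²/(2·9.81) = 38.14 m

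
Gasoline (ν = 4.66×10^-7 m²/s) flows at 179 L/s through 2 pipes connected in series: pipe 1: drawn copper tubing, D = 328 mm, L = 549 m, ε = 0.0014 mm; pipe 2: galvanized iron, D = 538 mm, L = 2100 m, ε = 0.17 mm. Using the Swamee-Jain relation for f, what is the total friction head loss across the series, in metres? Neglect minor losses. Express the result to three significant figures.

Pipe 1: V = 2.118 m/s, Re = 1.49×10^6, ε/D = 4.27×10^-6, f = 0.01100, h_1 = f(L/D)V²/2g = 4.212 m
Pipe 2: V = 0.7874 m/s, Re = 9.09×10^5, ε/D = 3.16×10^-4, f = 0.01596, h_2 = f(L/D)V²/2g = 1.969 m
Series → Q common, losses add: H = Σh = 6.181 m

H ≈ 6.18 m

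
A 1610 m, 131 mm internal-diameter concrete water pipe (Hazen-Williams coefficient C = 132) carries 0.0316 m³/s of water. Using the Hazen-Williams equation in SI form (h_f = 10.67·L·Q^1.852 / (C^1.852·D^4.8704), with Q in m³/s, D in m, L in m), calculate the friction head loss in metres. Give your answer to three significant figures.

h_f = 10.67·1610·0.0316^1.852 / (132^1.852·0.131^4.8704) = 67.35 m

h_f ≈ 67.4 m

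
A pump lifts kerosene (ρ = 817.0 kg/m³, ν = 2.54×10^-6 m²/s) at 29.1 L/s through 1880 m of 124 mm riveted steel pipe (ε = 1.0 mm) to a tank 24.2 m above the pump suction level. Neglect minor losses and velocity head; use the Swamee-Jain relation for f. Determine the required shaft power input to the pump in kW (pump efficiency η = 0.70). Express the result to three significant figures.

P_shaft ≈ 62.0 kW

V = 4Q/(πD²) = 2.410 m/s; Re = 1.18×10^5; ε/D = 0.00806; f = 0.03610
h_f = f(L/D)V²/2g = 162.0 m
Total head H = z + h_f = 24.2 + 162.0 = 186.2 m
P_hyd = ρgQH = 817.0·9.81·0.0291·186.2 = 43.43 kW
P_shaft = P_hyd/η = 43.43/0.70 = 62.04 kW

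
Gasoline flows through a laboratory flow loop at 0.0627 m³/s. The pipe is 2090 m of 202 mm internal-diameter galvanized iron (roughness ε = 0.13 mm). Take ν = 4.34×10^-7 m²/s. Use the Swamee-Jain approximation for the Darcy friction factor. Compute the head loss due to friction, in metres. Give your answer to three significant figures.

h_f ≈ 36.8 m

V = 4Q/(πD²) = 4·0.0627/(π·0.202²) = 1.956 m/s
Re = VD/ν = 1.956·0.202/4.34×10^-7 = 9.11×10^5 → turbulent
ε/D = 0.13/202 = 6.44×10^-4
Swamee-Jain: f = 0.01825
h_f = f(L/D)V²/(2g) = 0.01825·(2090/0.202)·1.956²/(2·9.81) = 36.83 m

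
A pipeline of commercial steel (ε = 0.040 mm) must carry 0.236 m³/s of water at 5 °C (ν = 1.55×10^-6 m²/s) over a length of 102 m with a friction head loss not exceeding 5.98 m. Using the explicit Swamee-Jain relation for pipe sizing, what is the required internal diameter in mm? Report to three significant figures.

Swamee-Jain (Type III): D = 0.66·[ε^1.25·(LQ²/(gh_f))^4.75 + ν·Q^9.4·(L/(gh_f))^5.2]^0.04
LQ²/(gh_f) = 0.09684; L/(gh_f) = 1.739
Term 1 = ε^1.25·(…)^4.75 = 4.86×10^-11; Term 2 = ν·Q^9.4·(…)^5.2 = 3.51×10^-11
D = 0.66·(4.86×10^-11 + 3.51×10^-11)^0.04 = 0.2609 m = 261 mm
Check: V = 4.42 m/s, Re = 7.43×10^5, f = 0.01454, h_f = 5.65 m ≈ 5.98 m ✓

D ≈ 261 mm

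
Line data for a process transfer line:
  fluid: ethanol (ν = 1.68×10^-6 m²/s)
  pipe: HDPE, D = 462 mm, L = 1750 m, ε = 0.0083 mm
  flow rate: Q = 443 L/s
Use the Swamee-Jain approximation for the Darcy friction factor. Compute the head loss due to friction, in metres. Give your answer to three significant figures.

h_f ≈ 17.0 m

V = 4Q/(πD²) = 4·0.443/(π·0.462²) = 2.643 m/s
Re = VD/ν = 2.643·0.462/1.68×10^-6 = 7.27×10^5 → turbulent
ε/D = 0.0083/462 = 1.80×10^-5
Swamee-Jain: f = 0.01261
h_f = f(L/D)V²/(2g) = 0.01261·(1750/0.462)·2.643²/(2·9.81) = 17.00 m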